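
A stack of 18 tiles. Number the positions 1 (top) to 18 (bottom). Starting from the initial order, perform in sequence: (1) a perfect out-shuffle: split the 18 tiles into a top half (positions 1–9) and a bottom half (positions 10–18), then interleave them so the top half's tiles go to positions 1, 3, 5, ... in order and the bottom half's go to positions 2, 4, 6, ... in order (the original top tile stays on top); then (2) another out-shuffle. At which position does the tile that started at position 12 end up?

Track the tile from position 12 forward through each operation:
  after op 1 (out-shuffle): 12 → 6
  after op 2 (out-shuffle): 6 → 11

11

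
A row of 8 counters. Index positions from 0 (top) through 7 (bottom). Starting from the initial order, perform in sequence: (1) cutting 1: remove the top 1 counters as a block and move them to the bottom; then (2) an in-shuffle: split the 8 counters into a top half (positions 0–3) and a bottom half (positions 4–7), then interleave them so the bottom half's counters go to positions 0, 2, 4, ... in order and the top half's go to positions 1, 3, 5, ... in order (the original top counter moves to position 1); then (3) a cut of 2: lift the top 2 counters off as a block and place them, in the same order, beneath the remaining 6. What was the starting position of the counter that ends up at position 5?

4

Undo the operations in reverse order, starting from position 5:
  undo op 3 (cut 2): 5 ← 7
  undo op 2 (in-shuffle, from top half): 7 ← 3
  undo op 1 (cut 1): 3 ← 4
So the counter at position 5 came from original position 4.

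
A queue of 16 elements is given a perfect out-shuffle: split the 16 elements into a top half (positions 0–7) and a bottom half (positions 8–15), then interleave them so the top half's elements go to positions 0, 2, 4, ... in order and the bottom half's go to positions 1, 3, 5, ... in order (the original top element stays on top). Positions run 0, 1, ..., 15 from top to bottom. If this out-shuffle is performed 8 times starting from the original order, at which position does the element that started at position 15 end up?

15

Position 15 is a fixed point of every out-shuffle, so the element never moves.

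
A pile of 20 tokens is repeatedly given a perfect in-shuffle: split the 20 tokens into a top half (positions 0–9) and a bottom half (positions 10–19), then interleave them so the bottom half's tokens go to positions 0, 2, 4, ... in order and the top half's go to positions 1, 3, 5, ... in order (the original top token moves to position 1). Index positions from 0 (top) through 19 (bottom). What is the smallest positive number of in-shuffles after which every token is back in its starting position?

6

The in-shuffle permutes the 20 positions with cycle lengths [2, 3, 3, 6, 6].
Every token is home exactly when every cycle has completed a whole number of laps, i.e. after lcm(2, 3, 6) = 6 in-shuffles.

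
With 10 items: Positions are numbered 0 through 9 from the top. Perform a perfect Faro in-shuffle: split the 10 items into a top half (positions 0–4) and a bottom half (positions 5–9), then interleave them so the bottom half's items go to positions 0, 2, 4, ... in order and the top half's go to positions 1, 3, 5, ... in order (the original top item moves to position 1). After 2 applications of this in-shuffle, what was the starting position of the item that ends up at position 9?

7

Work backwards from position 9, undoing one in-shuffle at a time:
9 ← 4 ← 7
So the item now at position 9 started at position 7.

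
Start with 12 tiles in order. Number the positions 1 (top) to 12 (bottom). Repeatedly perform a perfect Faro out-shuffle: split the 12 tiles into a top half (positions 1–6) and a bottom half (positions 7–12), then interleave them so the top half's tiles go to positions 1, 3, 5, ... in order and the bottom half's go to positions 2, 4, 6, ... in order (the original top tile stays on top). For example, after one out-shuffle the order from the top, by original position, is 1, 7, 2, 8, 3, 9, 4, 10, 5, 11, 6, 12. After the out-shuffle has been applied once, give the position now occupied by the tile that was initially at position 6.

11

Track the tile's position through each out-shuffle:
6 → 11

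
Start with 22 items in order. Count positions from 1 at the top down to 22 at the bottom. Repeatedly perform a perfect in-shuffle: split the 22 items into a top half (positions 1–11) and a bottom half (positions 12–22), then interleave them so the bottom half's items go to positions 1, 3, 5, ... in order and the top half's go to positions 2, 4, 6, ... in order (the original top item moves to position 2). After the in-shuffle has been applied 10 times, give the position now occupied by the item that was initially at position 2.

Track the item's position through each in-shuffle:
2 → 4 → 8 → 16 → 9 → 18 → 13 → 3 → 6 → 12 → 1

1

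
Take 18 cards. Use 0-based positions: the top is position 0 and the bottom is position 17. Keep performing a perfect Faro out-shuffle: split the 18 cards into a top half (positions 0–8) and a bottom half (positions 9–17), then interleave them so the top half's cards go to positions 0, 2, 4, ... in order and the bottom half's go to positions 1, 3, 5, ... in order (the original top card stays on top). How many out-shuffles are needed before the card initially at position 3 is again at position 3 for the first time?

8

Follow position 3 under repeated out-shuffles:
3 → 6 → 12 → 7 → 14 → 11 → 5 → 10 → 3
It first returns after 8 out-shuffles.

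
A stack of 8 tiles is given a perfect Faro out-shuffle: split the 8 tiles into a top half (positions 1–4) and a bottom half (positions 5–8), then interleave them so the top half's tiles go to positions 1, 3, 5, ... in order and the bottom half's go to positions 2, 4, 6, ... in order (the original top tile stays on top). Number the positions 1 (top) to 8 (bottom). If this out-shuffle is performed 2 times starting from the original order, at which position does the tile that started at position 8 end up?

Position 8 is a fixed point of every out-shuffle, so the tile never moves.

8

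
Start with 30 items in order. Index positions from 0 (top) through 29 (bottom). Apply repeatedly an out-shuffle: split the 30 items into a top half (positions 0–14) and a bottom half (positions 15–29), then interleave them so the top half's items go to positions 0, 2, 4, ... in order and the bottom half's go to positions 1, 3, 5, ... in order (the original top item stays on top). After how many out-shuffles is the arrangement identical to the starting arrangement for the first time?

28

The out-shuffle permutes the 30 positions with cycle lengths [1, 1, 28].
Every item is home exactly when every cycle has completed a whole number of laps, i.e. after lcm(1, 28) = 28 out-shuffles.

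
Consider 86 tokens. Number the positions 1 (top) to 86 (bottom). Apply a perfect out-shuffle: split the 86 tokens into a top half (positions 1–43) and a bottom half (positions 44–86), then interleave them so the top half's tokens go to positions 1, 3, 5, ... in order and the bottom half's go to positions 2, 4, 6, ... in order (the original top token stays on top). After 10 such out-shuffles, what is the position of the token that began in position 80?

62

Track the token's position through each out-shuffle:
80 → 74 → 62 → 38 → 75 → 64 → 42 → 83 → 80 → 74 → 62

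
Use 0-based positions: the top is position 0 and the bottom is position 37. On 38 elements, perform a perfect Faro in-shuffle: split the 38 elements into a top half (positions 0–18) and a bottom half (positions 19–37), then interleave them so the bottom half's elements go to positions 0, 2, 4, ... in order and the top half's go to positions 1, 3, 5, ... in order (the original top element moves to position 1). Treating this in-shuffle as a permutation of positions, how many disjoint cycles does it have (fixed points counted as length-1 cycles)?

Trace each unvisited position around until it returns:
(0 1 3 7 15 31 ... len 12) (2 5 11 23 8 17 ... len 12) (6 13 27 16 33 28 ... len 12) (12 25)
4 cycles in total.

4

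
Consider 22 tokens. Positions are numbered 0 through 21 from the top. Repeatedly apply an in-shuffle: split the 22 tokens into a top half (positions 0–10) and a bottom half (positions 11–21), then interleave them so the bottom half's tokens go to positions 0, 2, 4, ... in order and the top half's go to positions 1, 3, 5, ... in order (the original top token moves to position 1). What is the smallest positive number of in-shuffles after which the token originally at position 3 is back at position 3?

Follow position 3 under repeated in-shuffles:
3 → 7 → 15 → 8 → 17 → 12 → 2 → 5 → 11 → 0 → 1 → 3
It first returns after 11 in-shuffles.

11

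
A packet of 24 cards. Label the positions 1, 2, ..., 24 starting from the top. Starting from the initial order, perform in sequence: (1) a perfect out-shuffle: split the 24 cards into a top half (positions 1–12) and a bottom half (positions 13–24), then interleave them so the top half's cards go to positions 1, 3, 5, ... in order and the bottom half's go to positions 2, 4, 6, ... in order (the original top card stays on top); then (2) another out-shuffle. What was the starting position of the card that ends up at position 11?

Undo the operations in reverse order, starting from position 11:
  undo op 2 (out-shuffle, from top half): 11 ← 6
  undo op 1 (out-shuffle, from bottom half): 6 ← 15
So the card at position 11 came from original position 15.

15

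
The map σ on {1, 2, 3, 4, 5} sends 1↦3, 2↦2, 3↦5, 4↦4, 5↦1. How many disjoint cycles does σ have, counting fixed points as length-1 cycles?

3

Cycle decomposition: (1 3 5) (2) (4).
3 cycles.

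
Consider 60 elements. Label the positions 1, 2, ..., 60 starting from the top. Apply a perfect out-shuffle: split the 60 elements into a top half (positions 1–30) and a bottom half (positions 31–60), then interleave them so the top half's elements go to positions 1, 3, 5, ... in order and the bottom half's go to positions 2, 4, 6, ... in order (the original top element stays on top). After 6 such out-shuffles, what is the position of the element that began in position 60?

60

Position 60 is a fixed point of every out-shuffle, so the element never moves.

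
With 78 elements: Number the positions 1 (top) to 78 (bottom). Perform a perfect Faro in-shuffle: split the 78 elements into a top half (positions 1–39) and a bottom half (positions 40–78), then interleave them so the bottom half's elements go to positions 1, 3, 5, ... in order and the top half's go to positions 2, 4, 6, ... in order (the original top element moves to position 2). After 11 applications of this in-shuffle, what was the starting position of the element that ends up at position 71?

Work backwards from position 71, undoing one in-shuffle at a time:
71 ← 75 ← 77 ← 78 ← 39 ← 59 ← 69 ← 74 ← 37 ← 58 ← 29 ← 54
So the element now at position 71 started at position 54.

54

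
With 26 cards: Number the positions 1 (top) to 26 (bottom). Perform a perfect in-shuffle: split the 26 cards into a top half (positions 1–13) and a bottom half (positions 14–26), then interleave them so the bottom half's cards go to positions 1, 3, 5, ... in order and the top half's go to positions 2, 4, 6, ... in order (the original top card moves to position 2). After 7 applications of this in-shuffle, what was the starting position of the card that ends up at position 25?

8

Work backwards from position 25, undoing one in-shuffle at a time:
25 ← 26 ← 13 ← 20 ← 10 ← 5 ← 16 ← 8
So the card now at position 25 started at position 8.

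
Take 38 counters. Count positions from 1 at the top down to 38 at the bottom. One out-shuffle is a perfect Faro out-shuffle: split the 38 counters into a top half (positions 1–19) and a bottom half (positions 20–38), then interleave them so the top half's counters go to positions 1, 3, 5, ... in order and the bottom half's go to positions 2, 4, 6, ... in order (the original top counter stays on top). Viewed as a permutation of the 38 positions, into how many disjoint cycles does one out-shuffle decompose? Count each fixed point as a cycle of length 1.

3

Trace each unvisited position around until it returns:
(1) (2 3 5 9 17 33 ... len 36) (38)
3 cycles in total.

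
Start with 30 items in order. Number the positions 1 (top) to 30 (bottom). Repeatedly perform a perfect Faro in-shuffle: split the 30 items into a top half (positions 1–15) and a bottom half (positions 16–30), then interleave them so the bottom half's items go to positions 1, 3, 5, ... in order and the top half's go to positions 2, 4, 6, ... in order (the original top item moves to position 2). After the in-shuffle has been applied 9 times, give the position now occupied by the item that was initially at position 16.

8

Track the item's position through each in-shuffle:
16 → 1 → 2 → 4 → 8 → 16 → 1 → 2 → 4 → 8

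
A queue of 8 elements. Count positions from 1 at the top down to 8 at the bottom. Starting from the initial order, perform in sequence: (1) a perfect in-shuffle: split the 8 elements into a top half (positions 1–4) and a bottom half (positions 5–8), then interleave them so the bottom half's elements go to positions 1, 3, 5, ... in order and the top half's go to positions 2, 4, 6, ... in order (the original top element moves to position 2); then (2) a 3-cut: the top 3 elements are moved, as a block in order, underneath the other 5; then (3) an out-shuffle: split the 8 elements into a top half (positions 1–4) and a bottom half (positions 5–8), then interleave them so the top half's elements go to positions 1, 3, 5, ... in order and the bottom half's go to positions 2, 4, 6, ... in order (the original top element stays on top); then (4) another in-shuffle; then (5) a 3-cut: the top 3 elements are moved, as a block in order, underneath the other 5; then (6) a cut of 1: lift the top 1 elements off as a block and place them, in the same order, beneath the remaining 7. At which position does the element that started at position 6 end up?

Track the element from position 6 forward through each operation:
  after op 1 (in-shuffle): 6 → 3
  after op 2 (cut 3): 3 → 8
  after op 3 (out-shuffle): 8 → 8
  after op 4 (in-shuffle): 8 → 7
  after op 5 (cut 3): 7 → 4
  after op 6 (cut 1): 4 → 3

3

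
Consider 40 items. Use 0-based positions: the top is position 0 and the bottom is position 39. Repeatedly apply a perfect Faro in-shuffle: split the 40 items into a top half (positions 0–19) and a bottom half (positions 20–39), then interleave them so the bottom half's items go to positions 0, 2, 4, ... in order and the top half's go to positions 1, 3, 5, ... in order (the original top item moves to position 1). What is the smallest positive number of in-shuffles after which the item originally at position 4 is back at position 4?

Follow position 4 under repeated in-shuffles:
4 → 9 → 19 → 39 → 38 → 36 → 32 → 24 → 8 → 17 → 35 → 30 → 20 → 0 → 1 → 3 → 7 → 15 → 31 → 22 → 4
It first returns after 20 in-shuffles.

20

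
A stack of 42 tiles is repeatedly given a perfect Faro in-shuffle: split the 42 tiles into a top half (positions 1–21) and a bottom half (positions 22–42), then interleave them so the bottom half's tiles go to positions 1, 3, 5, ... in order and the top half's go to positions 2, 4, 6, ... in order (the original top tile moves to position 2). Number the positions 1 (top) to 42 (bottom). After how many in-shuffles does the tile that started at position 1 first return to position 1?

14

Follow position 1 under repeated in-shuffles:
1 → 2 → 4 → 8 → 16 → 32 → 21 → 42 → 41 → 39 → 35 → 27 → 11 → 22 → 1
It first returns after 14 in-shuffles.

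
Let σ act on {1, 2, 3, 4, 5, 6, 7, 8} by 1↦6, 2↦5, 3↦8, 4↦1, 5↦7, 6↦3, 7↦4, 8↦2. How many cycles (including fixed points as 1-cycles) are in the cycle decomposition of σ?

1

Cycle decomposition: (1 6 3 8 2 5 7 4).
1 cycle.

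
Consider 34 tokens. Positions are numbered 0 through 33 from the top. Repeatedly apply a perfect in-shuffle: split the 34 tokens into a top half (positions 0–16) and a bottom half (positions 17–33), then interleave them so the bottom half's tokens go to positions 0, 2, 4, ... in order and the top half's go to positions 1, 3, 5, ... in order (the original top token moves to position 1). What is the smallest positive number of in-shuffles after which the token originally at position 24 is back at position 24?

Follow position 24 under repeated in-shuffles:
24 → 14 → 29 → 24
It first returns after 3 in-shuffles.

3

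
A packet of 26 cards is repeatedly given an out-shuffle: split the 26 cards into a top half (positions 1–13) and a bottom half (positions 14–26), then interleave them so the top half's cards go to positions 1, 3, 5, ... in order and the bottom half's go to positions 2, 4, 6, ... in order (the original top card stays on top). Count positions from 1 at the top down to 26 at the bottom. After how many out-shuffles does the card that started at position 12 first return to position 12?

Follow position 12 under repeated out-shuffles:
12 → 23 → 20 → 14 → 2 → 3 → 5 → 9 → 17 → 8 → 15 → 4 → 7 → 13 → 25 → 24 → 22 → 18 → 10 → 19 → 12
It first returns after 20 out-shuffles.

20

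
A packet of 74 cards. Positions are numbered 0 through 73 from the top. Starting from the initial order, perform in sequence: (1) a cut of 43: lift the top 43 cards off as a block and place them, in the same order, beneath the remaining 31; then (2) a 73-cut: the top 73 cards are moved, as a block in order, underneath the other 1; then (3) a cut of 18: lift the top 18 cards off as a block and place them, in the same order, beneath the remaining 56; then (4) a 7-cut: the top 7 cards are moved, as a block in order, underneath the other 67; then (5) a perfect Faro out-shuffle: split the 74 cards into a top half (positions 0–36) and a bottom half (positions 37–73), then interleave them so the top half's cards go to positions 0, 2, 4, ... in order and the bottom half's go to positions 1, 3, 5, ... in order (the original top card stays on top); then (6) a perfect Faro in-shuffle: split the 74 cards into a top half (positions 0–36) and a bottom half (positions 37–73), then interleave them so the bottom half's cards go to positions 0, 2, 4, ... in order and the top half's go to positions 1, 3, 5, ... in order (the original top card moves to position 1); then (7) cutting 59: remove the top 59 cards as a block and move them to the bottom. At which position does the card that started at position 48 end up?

15

Track the card from position 48 forward through each operation:
  after op 1 (cut 43): 48 → 5
  after op 2 (cut 73): 5 → 6
  after op 3 (cut 18): 6 → 62
  after op 4 (cut 7): 62 → 55
  after op 5 (out-shuffle): 55 → 37
  after op 6 (in-shuffle): 37 → 0
  after op 7 (cut 59): 0 → 15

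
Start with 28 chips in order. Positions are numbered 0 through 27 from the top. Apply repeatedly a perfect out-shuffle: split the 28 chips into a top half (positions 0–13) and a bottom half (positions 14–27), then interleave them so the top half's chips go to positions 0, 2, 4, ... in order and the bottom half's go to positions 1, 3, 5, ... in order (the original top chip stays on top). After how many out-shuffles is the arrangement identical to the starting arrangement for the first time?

The out-shuffle permutes the 28 positions with cycle lengths [1, 1, 2, 6, 18].
Every chip is home exactly when every cycle has completed a whole number of laps, i.e. after lcm(1, 2, 6, 18) = 18 out-shuffles.

18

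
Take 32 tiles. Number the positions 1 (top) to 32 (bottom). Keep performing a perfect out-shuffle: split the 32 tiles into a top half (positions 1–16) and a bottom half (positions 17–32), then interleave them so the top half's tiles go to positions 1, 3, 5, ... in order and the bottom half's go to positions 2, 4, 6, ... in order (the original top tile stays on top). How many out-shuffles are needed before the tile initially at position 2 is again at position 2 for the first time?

Follow position 2 under repeated out-shuffles:
2 → 3 → 5 → 9 → 17 → 2
It first returns after 5 out-shuffles.

5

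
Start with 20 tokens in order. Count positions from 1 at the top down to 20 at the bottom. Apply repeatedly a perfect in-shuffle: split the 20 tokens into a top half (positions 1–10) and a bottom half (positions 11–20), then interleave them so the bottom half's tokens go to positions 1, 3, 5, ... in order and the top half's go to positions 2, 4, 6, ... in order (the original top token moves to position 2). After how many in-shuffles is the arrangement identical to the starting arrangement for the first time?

The in-shuffle permutes the 20 positions with cycle lengths [2, 3, 3, 6, 6].
Every token is home exactly when every cycle has completed a whole number of laps, i.e. after lcm(2, 3, 6) = 6 in-shuffles.

6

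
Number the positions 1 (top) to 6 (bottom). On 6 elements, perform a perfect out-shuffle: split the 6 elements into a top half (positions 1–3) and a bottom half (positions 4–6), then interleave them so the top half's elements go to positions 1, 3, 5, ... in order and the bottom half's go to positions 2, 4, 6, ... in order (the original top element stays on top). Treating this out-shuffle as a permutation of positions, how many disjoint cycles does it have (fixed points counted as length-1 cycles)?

Trace each unvisited position around until it returns:
(1) (2 3 5 4) (6)
3 cycles in total.

3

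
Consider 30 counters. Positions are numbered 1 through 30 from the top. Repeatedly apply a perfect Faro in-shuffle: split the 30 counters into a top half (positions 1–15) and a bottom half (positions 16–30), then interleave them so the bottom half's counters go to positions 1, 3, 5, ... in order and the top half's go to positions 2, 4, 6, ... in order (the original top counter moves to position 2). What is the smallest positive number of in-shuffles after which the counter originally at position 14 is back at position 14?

Follow position 14 under repeated in-shuffles:
14 → 28 → 25 → 19 → 7 → 14
It first returns after 5 in-shuffles.

5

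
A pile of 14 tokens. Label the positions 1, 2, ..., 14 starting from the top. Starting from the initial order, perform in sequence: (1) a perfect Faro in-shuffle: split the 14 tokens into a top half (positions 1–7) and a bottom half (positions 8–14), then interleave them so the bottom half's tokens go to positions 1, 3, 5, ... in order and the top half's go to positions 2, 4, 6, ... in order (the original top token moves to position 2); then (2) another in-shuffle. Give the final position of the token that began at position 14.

11

Track the token from position 14 forward through each operation:
  after op 1 (in-shuffle): 14 → 13
  after op 2 (in-shuffle): 13 → 11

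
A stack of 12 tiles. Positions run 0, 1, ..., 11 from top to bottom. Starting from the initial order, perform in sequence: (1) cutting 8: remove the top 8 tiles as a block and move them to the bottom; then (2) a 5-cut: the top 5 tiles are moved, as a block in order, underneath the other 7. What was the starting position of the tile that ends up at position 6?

Undo the operations in reverse order, starting from position 6:
  undo op 2 (cut 5): 6 ← 11
  undo op 1 (cut 8): 11 ← 7
So the tile at position 6 came from original position 7.

7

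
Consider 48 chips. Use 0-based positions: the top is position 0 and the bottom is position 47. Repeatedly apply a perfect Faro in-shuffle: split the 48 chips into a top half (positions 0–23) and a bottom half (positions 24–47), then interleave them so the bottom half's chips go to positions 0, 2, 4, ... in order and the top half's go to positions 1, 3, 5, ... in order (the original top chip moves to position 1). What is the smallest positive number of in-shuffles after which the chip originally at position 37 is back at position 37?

21

Follow position 37 under repeated in-shuffles:
37 → 26 → 4 → 9 → 19 → 39 → 30 → 12 → ... → 37 (length 21)
It first returns after 21 in-shuffles.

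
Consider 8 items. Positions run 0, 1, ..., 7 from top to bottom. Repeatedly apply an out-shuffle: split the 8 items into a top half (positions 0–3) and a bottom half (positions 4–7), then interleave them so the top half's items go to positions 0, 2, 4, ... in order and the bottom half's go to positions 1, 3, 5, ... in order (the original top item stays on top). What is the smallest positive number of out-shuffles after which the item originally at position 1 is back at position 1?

3

Follow position 1 under repeated out-shuffles:
1 → 2 → 4 → 1
It first returns after 3 out-shuffles.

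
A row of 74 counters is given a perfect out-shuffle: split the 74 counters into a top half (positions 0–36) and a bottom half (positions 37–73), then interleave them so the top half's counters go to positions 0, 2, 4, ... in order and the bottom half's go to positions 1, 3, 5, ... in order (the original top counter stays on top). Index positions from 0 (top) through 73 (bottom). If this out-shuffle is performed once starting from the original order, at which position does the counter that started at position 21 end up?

Track the counter's position through each out-shuffle:
21 → 42

42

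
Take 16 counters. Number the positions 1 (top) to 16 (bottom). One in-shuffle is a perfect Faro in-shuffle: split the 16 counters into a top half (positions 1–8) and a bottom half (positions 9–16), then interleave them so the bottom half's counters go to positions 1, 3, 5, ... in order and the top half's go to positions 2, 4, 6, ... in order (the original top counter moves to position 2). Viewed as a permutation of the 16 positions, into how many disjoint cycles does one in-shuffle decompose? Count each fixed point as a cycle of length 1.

Trace each unvisited position around until it returns:
(1 2 4 8 16 15 13 9) (3 6 12 7 14 11 5 10)
2 cycles in total.

2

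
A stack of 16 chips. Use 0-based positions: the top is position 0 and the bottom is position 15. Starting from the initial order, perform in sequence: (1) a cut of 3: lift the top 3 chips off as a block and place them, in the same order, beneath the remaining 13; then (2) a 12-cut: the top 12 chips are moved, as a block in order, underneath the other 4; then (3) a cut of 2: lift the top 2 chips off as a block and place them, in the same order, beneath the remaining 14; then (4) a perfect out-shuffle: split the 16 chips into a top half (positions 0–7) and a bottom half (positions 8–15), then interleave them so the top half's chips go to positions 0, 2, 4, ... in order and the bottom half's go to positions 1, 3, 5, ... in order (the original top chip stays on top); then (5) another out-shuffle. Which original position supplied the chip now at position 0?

1

Undo the operations in reverse order, starting from position 0:
  undo op 5 (out-shuffle, from top half): 0 ← 0
  undo op 4 (out-shuffle, from top half): 0 ← 0
  undo op 3 (cut 2): 0 ← 2
  undo op 2 (cut 12): 2 ← 14
  undo op 1 (cut 3): 14 ← 1
So the chip at position 0 came from original position 1.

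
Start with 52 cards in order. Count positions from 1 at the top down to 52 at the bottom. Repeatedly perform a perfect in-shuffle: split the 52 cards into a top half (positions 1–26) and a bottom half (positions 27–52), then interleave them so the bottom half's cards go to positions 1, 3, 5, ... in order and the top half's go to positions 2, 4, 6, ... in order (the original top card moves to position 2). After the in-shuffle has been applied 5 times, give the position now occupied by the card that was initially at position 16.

35

Track the card's position through each in-shuffle:
16 → 32 → 11 → 22 → 44 → 35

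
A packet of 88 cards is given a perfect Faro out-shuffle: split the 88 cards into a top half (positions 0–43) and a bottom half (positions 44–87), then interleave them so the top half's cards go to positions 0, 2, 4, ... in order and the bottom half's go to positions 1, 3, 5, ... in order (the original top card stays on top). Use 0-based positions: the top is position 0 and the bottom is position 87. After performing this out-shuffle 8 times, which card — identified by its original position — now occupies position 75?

Work backwards from position 75, undoing one out-shuffle at a time:
75 ← 81 ← 84 ← 42 ← 21 ← 54 ← 27 ← 57 ← 72
So the card now at position 75 started at position 72.

72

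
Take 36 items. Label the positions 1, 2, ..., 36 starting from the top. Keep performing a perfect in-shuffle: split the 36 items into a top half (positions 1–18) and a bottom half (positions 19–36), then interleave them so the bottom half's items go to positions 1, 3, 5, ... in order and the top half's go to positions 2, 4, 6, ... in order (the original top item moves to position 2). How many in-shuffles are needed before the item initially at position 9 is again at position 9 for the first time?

Follow position 9 under repeated in-shuffles:
9 → 18 → 36 → 35 → 33 → 29 → 21 → 5 → ... → 9 (length 36)
It first returns after 36 in-shuffles.

36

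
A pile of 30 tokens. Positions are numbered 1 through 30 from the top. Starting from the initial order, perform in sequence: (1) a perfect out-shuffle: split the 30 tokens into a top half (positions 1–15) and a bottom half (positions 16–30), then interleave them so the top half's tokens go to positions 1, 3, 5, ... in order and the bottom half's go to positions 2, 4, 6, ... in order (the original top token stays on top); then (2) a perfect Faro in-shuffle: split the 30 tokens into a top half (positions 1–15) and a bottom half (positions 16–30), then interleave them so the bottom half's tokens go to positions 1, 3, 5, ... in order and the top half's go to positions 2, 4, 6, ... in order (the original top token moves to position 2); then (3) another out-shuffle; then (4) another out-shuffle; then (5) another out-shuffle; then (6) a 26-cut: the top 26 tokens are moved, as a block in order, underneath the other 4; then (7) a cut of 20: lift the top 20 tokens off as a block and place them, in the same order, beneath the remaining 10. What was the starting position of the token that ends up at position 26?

2

Undo the operations in reverse order, starting from position 26:
  undo op 7 (cut 20): 26 ← 16
  undo op 6 (cut 26): 16 ← 12
  undo op 5 (out-shuffle, from bottom half): 12 ← 21
  undo op 4 (out-shuffle, from top half): 21 ← 11
  undo op 3 (out-shuffle, from top half): 11 ← 6
  undo op 2 (in-shuffle, from top half): 6 ← 3
  undo op 1 (out-shuffle, from top half): 3 ← 2
So the token at position 26 came from original position 2.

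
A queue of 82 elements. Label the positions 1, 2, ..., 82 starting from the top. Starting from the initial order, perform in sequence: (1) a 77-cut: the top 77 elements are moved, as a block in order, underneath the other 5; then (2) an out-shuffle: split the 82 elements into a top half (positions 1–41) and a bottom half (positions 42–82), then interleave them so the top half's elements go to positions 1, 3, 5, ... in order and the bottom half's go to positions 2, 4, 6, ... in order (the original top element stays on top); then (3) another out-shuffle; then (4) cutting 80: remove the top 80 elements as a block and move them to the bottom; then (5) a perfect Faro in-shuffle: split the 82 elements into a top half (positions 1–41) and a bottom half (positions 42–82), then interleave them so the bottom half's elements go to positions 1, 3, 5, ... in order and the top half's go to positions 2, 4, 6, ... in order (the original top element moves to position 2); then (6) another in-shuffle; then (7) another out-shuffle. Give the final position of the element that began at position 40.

54

Track the element from position 40 forward through each operation:
  after op 1 (cut 77): 40 → 45
  after op 2 (out-shuffle): 45 → 8
  after op 3 (out-shuffle): 8 → 15
  after op 4 (cut 80): 15 → 17
  after op 5 (in-shuffle): 17 → 34
  after op 6 (in-shuffle): 34 → 68
  after op 7 (out-shuffle): 68 → 54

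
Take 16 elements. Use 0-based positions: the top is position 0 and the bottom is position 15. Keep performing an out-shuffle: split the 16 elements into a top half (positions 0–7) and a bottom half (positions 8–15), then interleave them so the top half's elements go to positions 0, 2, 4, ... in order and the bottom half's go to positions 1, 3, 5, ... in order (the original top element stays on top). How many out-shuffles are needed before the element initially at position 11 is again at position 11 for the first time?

4

Follow position 11 under repeated out-shuffles:
11 → 7 → 14 → 13 → 11
It first returns after 4 out-shuffles.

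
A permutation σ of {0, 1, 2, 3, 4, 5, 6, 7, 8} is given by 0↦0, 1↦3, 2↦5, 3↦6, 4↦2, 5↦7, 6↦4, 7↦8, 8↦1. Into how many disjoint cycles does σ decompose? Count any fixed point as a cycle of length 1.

Cycle decomposition: (0) (1 3 6 4 2 5 7 8).
2 cycles.

2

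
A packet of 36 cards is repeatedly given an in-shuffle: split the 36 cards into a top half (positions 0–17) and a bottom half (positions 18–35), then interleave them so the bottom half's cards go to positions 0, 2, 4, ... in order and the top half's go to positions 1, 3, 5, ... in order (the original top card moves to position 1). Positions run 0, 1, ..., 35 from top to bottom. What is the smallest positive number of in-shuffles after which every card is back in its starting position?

The in-shuffle permutes the 36 positions with cycle lengths [36].
Every card is home exactly when every cycle has completed a whole number of laps, i.e. after lcm(36) = 36 in-shuffles.

36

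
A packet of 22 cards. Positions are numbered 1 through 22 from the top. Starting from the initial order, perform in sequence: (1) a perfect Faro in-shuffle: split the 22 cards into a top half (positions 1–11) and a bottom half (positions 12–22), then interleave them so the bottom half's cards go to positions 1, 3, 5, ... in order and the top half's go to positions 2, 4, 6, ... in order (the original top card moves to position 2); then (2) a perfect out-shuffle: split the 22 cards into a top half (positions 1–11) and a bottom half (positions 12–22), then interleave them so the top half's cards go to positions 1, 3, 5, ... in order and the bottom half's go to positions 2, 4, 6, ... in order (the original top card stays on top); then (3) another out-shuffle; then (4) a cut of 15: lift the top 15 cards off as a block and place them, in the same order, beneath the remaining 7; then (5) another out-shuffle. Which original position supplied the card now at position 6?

Undo the operations in reverse order, starting from position 6:
  undo op 5 (out-shuffle, from bottom half): 6 ← 14
  undo op 4 (cut 15): 14 ← 7
  undo op 3 (out-shuffle, from top half): 7 ← 4
  undo op 2 (out-shuffle, from bottom half): 4 ← 13
  undo op 1 (in-shuffle, from bottom half): 13 ← 18
So the card at position 6 came from original position 18.

18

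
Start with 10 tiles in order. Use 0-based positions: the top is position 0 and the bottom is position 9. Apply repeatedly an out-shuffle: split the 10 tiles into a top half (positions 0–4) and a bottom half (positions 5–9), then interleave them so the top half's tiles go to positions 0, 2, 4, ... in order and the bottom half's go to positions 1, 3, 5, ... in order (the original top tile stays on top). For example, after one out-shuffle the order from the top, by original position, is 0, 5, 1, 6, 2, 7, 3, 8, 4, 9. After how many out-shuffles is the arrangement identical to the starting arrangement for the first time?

The out-shuffle permutes the 10 positions with cycle lengths [1, 1, 2, 6].
Every tile is home exactly when every cycle has completed a whole number of laps, i.e. after lcm(1, 2, 6) = 6 out-shuffles.

6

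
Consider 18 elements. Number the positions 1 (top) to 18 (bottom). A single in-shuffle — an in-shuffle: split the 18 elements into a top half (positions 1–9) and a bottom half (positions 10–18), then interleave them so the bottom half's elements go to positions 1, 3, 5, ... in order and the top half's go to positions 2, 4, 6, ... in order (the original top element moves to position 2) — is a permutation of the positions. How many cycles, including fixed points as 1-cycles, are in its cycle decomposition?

1

Trace each unvisited position around until it returns:
(1 2 4 8 16 13 ... len 18)
1 cycle in total.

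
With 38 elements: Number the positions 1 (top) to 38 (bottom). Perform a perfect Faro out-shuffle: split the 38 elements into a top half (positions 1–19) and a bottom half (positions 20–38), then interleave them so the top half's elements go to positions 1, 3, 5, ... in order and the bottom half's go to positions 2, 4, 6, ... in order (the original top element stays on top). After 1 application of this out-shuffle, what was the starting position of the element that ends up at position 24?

31

Work backwards from position 24, undoing one out-shuffle at a time:
24 ← 31
So the element now at position 24 started at position 31.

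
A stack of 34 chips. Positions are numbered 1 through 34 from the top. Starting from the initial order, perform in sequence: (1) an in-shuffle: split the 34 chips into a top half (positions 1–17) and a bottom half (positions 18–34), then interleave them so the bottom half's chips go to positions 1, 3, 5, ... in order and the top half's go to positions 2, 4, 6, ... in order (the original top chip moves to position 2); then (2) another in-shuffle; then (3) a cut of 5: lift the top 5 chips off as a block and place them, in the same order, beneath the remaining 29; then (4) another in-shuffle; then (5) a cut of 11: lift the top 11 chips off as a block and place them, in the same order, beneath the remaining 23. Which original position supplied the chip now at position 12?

Undo the operations in reverse order, starting from position 12:
  undo op 5 (cut 11): 12 ← 23
  undo op 4 (in-shuffle, from bottom half): 23 ← 29
  undo op 3 (cut 5): 29 ← 34
  undo op 2 (in-shuffle, from top half): 34 ← 17
  undo op 1 (in-shuffle, from bottom half): 17 ← 26
So the chip at position 12 came from original position 26.

26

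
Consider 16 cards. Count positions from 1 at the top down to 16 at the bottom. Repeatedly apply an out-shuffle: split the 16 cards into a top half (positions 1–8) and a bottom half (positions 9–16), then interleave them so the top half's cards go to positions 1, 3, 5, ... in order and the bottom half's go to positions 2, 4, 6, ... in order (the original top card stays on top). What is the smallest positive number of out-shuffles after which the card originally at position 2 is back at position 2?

4

Follow position 2 under repeated out-shuffles:
2 → 3 → 5 → 9 → 2
It first returns after 4 out-shuffles.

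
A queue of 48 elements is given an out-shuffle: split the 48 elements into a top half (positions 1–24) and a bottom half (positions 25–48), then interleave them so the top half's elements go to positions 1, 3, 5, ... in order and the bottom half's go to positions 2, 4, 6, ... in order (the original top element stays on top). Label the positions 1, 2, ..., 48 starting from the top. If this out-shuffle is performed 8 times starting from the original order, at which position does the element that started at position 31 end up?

20

Track the element's position through each out-shuffle:
31 → 14 → 27 → 6 → 11 → 21 → 41 → 34 → 20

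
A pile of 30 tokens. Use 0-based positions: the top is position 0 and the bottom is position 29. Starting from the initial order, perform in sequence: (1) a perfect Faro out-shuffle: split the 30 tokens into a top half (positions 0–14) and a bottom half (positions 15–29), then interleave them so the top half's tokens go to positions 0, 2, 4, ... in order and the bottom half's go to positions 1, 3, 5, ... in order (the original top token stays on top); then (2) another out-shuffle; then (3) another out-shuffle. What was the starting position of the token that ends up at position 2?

Undo the operations in reverse order, starting from position 2:
  undo op 3 (out-shuffle, from top half): 2 ← 1
  undo op 2 (out-shuffle, from bottom half): 1 ← 15
  undo op 1 (out-shuffle, from bottom half): 15 ← 22
So the token at position 2 came from original position 22.

22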